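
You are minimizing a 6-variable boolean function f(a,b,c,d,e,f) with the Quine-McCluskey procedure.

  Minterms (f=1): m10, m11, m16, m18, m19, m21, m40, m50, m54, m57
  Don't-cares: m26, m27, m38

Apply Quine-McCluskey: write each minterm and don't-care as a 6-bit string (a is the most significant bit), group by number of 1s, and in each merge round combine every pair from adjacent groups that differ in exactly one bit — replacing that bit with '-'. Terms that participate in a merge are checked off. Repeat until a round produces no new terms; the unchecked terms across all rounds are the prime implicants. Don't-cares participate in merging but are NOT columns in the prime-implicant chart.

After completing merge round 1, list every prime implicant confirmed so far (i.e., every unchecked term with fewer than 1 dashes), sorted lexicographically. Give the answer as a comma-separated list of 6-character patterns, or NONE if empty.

size-2^0 implicants → 001010(✓)  001011(✓)  010000(✓)  010010(✓)  010011(✓)  010101  011010(✓)  011011(✓)  100110(✓)  101000  110010(✓)  110110(✓)  111001
size-2^1 implicants → -10010  0-1010(✓)  0-1011(✓)  00101-(✓)  01-010(✓)  01-011(✓)  0100-0  01001-(✓)  01101-(✓)  1-0110  110-10
size-2^2 implicants → 0-101-  01-01-
Unchecked terms (primes): -10010, 0-101-, 01-01-, 0100-0, 010101, 1-0110, 101000, 110-10, 111001

010101, 101000, 111001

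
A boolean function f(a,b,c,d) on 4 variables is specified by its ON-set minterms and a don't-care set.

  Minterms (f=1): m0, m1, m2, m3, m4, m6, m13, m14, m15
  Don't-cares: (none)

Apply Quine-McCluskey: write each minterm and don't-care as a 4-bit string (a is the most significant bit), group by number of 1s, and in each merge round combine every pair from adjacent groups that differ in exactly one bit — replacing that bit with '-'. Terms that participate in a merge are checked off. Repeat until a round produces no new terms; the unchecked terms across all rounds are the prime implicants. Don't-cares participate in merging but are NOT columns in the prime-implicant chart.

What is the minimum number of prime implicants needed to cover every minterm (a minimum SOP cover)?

[col 0] 0000*, 0001*, 0010*, 0011*, 0100*, 0110*, 1101*, 1110*, 1111*
[col 1] -110, 0-00*, 0-10*, 00-0*, 00-1*, 000-*, 001-*, 01-0*, 11-1, 111-
[col 2] 0--0, 00--
Prime implicants: -110, 0--0, 00--, 11-1, 111-
PI chart (minterm → PIs covering it):
  0 | 0--0,00--
  1 | 00--  (sole → essential)
  2 | 0--0,00--
  3 | 00--  (sole → essential)
  4 | 0--0  (sole → essential)
  6 | -110,0--0
  13 | 11-1  (sole → essential)
  14 | -110,111-
  15 | 11-1,111-
Essential prime implicants: 0--0, 00--, 11-1
Petrick residual → -110
Minimum SOP uses 4 PIs: bcd' + a'd' + a'b' + abd

4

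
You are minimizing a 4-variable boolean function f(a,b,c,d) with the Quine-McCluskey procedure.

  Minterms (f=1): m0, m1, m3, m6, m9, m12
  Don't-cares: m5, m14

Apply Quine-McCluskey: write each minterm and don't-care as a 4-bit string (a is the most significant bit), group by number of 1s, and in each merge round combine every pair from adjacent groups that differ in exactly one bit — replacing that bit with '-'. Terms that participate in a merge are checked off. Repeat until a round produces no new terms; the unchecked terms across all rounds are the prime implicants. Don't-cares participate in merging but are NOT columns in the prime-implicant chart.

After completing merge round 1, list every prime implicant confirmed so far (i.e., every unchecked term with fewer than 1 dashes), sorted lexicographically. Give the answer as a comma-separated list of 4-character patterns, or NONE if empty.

[col 0] 0000*, 0001*, 0011*, 0101*, 0110*, 1001*, 1100*, 1110*
[col 1] -001, -110, 0-01, 00-1, 000-, 11-0
Prime implicants: -001, -110, 0-01, 00-1, 000-, 11-0

NONE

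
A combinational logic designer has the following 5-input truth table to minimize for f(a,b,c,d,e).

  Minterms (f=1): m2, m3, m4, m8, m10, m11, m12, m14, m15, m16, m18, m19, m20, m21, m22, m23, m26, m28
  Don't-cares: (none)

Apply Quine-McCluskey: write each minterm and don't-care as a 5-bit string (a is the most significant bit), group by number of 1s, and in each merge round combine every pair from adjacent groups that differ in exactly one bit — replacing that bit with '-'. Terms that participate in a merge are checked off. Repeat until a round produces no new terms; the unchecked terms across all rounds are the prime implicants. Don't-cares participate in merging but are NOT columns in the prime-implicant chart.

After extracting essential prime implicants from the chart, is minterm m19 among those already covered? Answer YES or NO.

Round 0: 00010✓ 00011✓ 00100✓ 01000✓ 01010✓ 01011✓ 01100✓ 01110✓ 01111✓ 10000✓ 10010✓ 10011✓ 10100✓ 10101✓ 10110✓ 10111✓ 11010✓ 11100✓
Round 1: -0010✓ -0011✓ -0100✓ -1010✓ -1100✓ 0-010✓ 0-011✓ 0-100✓ 0001-✓ 01-00✓ 01-10✓ 01-11✓ 010-0✓ 0101-✓ 011-0✓ 0111-✓ 1-010✓ 1-100✓ 10-00✓ 10-10✓ 10-11✓ 100-0✓ 1001-✓ 101-0✓ 101-1✓ 1010-✓ 1011-✓
Round 2: --010 --100 -001- 0-01- 01--0 01-1- 10--0 10-1- 101--
PIs = {--010, --100, -001-, 0-01-, 01--0, 01-1-, 10--0, 10-1-, 101--}
Coverage chart:
  m2: --010,-001-,0-01-
  m3: -001-,0-01-
  m4: --100 ←essential
  m8: 01--0 ←essential
  m10: --010,0-01-,01--0,01-1-
  m11: 0-01-,01-1-
  m12: --100,01--0
  m14: 01--0,01-1-
  m15: 01-1- ←essential
  m16: 10--0 ←essential
  m18: --010,-001-,10--0,10-1-
  m19: -001-,10-1-
  m20: --100,10--0,101--
  m21: 101-- ←essential
  m22: 10--0,10-1-,101--
  m23: 10-1-,101--
  m26: --010 ←essential
  m28: --100 ←essential
Essential: --010, --100, 01--0, 01-1-, 10--0, 101--

NO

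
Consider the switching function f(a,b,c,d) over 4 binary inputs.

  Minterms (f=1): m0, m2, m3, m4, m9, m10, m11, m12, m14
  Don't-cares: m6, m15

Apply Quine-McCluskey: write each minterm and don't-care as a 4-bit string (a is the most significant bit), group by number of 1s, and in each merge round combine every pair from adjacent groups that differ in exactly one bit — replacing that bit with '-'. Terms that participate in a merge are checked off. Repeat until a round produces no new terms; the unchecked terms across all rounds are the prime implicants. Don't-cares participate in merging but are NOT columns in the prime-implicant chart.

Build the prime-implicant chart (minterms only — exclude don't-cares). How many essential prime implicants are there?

4

size-2^0 implicants → 0000(✓)  0010(✓)  0011(✓)  0100(✓)  0110(✓)  1001(✓)  1010(✓)  1011(✓)  1100(✓)  1110(✓)  1111(✓)
size-2^1 implicants → -010(✓)  -011(✓)  -100(✓)  -110(✓)  0-00(✓)  0-10(✓)  00-0(✓)  001-(✓)  01-0(✓)  1-10(✓)  1-11(✓)  10-1  101-(✓)  11-0(✓)  111-(✓)
size-2^2 implicants → --10  -01-  -1-0  0--0  1-1-
Unchecked terms (primes): --10, -01-, -1-0, 0--0, 1-1-, 10-1
Minterm coverage:
  m0 ⊆ 0--0 [E]
  m2 ⊆ --10,-01-,0--0
  m3 ⊆ -01- [E]
  m4 ⊆ -1-0,0--0
  m9 ⊆ 10-1 [E]
  m10 ⊆ --10,-01-,1-1-
  m11 ⊆ -01-,1-1-,10-1
  m12 ⊆ -1-0 [E]
  m14 ⊆ --10,-1-0,1-1-
E = {-01-, -1-0, 0--0, 10-1}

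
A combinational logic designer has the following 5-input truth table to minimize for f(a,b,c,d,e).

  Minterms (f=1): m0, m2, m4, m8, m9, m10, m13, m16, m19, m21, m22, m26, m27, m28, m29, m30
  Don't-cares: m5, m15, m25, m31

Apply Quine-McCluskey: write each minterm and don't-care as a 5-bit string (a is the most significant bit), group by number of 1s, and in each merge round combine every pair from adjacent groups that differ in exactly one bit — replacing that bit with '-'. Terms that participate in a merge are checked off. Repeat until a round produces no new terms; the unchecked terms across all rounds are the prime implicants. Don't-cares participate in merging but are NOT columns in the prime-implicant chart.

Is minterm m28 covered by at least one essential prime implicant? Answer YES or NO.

YES

size-2^0 implicants → 00000(✓)  00010(✓)  00100(✓)  00101(✓)  01000(✓)  01001(✓)  01010(✓)  01101(✓)  01111(✓)  10000(✓)  10011(✓)  10101(✓)  10110(✓)  11001(✓)  11010(✓)  11011(✓)  11100(✓)  11101(✓)  11110(✓)  11111(✓)
size-2^1 implicants → -0000  -0101(✓)  -1001(✓)  -1010  -1101(✓)  -1111(✓)  0-000(✓)  0-010(✓)  0-101(✓)  00-00  000-0(✓)  0010-  01-01(✓)  010-0(✓)  0100-  011-1(✓)  1-011  1-101(✓)  1-110  11-01(✓)  11-10(✓)  11-11(✓)  110-1(✓)  1101-(✓)  111-0(✓)  111-1(✓)  1110-(✓)  1111-(✓)
size-2^2 implicants → --101  -1-01  -11-1  0-0-0  11--1  11-1-  111--
Unchecked terms (primes): --101, -0000, -1-01, -1010, -11-1, 0-0-0, 00-00, 0010-, 0100-, 1-011, 1-110, 11--1, 11-1-, 111--
Minterm coverage:
  m0 ⊆ -0000,0-0-0,00-00
  m2 ⊆ 0-0-0 [E]
  m4 ⊆ 00-00,0010-
  m8 ⊆ 0-0-0,0100-
  m9 ⊆ -1-01,0100-
  m10 ⊆ -1010,0-0-0
  m13 ⊆ --101,-1-01,-11-1
  m16 ⊆ -0000 [E]
  m19 ⊆ 1-011 [E]
  m21 ⊆ --101 [E]
  m22 ⊆ 1-110 [E]
  m26 ⊆ -1010,11-1-
  m27 ⊆ 1-011,11--1,11-1-
  m28 ⊆ 111-- [E]
  m29 ⊆ --101,-1-01,-11-1,11--1,111--
  m30 ⊆ 1-110,11-1-,111--
E = {--101, -0000, 0-0-0, 1-011, 1-110, 111--}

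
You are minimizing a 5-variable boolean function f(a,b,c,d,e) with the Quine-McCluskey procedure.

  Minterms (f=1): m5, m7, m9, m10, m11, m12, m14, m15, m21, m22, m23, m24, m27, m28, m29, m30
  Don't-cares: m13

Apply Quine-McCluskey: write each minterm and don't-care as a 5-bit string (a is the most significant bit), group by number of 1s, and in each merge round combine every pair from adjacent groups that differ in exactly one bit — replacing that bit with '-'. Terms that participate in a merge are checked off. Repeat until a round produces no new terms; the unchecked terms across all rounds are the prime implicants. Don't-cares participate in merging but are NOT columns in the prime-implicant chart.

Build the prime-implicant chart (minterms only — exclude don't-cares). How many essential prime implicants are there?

[col 0] 00101*, 00111*, 01001*, 01010*, 01011*, 01100*, 01101*, 01110*, 01111*, 10101*, 10110*, 10111*, 11000*, 11011*, 11100*, 11101*, 11110*
[col 1] -0101*, -0111*, -1011, -1100*, -1101*, -1110*, 0-101*, 0-111*, 001-1*, 01-01*, 01-10*, 01-11*, 010-1*, 0101-*, 011-0*, 011-1*, 0110-*, 0111-*, 1-101*, 1-110, 101-1*, 1011-, 11-00, 111-0*, 1110-*
[col 2] --101, -01-1, -11-0, -110-, 0-1-1, 01--1, 01-1-, 011--
Prime implicants: --101, -01-1, -1011, -11-0, -110-, 0-1-1, 01--1, 01-1-, 011--, 1-110, 1011-, 11-00
PI chart (minterm → PIs covering it):
  5 | --101,-01-1,0-1-1
  7 | -01-1,0-1-1
  9 | 01--1  (sole → essential)
  10 | 01-1-  (sole → essential)
  11 | -1011,01--1,01-1-
  12 | -11-0,-110-,011--
  14 | -11-0,01-1-,011--
  15 | 0-1-1,01--1,01-1-,011--
  21 | --101,-01-1
  22 | 1-110,1011-
  23 | -01-1,1011-
  24 | 11-00  (sole → essential)
  27 | -1011  (sole → essential)
  28 | -11-0,-110-,11-00
  29 | --101,-110-
  30 | -11-0,1-110
Essential prime implicants: -1011, 01--1, 01-1-, 11-00

4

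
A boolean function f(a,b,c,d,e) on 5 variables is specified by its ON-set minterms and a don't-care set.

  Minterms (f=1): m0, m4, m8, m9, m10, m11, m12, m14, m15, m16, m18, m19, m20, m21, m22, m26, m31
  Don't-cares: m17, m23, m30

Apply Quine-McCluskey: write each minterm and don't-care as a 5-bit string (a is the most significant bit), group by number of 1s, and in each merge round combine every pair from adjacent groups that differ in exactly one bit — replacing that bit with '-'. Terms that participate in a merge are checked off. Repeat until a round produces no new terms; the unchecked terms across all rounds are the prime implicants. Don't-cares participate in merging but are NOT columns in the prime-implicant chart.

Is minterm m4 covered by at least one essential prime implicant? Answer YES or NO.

[col 0] 00000*, 00100*, 01000*, 01001*, 01010*, 01011*, 01100*, 01110*, 01111*, 10000*, 10001*, 10010*, 10011*, 10100*, 10101*, 10110*, 10111*, 11010*, 11110*, 11111*
[col 1] -0000*, -0100*, -1010*, -1110*, -1111*, 0-000*, 0-100*, 00-00*, 01-00*, 01-10*, 01-11*, 010-0*, 010-1*, 0100-*, 0101-*, 011-0*, 0111-*, 1-010*, 1-110*, 1-111*, 10-00*, 10-01*, 10-10*, 10-11*, 100-0*, 100-1*, 1000-*, 1001-*, 101-0*, 101-1*, 1010-*, 1011-*, 11-10*, 1111-*
[col 2] -0-00, -1-10, -111-, 0--00, 01--0, 01-1-, 010--, 1--10, 1-11-, 10--0*, 10--1*, 10-0-*, 10-1-*, 100--*, 101--*
[col 3] 10---
Prime implicants: -0-00, -1-10, -111-, 0--00, 01--0, 01-1-, 010--, 1--10, 1-11-, 10---
PI chart (minterm → PIs covering it):
  0 | -0-00,0--00
  4 | -0-00,0--00
  8 | 0--00,01--0,010--
  9 | 010--  (sole → essential)
  10 | -1-10,01--0,01-1-,010--
  11 | 01-1-,010--
  12 | 0--00,01--0
  14 | -1-10,-111-,01--0,01-1-
  15 | -111-,01-1-
  16 | -0-00,10---
  18 | 1--10,10---
  19 | 10---  (sole → essential)
  20 | -0-00,10---
  21 | 10---  (sole → essential)
  22 | 1--10,1-11-,10---
  26 | -1-10,1--10
  31 | -111-,1-11-
Essential prime implicants: 010--, 10---

NO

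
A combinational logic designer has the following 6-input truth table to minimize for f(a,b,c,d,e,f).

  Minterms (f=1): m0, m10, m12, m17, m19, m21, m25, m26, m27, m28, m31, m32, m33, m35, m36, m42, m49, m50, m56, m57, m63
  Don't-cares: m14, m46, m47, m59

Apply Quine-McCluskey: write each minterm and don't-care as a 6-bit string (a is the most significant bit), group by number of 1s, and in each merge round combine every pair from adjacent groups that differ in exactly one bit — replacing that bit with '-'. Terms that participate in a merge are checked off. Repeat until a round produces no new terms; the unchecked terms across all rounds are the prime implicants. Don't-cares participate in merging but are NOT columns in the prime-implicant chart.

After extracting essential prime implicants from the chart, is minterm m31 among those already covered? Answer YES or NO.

size-2^0 implicants → 000000(✓)  001010(✓)  001100(✓)  001110(✓)  010001(✓)  010011(✓)  010101(✓)  011001(✓)  011010(✓)  011011(✓)  011100(✓)  011111(✓)  100000(✓)  100001(✓)  100011(✓)  100100(✓)  101010(✓)  101110(✓)  101111(✓)  110001(✓)  110010  111000(✓)  111001(✓)  111011(✓)  111111(✓)
size-2^1 implicants → -00000  -01010(✓)  -01110(✓)  -10001(✓)  -11001(✓)  -11011(✓)  -11111(✓)  0-1010  0-1100  001-10(✓)  0011-0  01-001(✓)  01-011(✓)  010-01  0100-1(✓)  011-11(✓)  0110-1(✓)  01101-  1-0001  1-1111  100-00  1000-1  10000-  101-10(✓)  10111-  11-001(✓)  111-11(✓)  1110-1(✓)  11100-
size-2^2 implicants → -01-10  -1-001  -11-11  -110-1  01-0-1
Unchecked terms (primes): -00000, -01-10, -1-001, -11-11, -110-1, 0-1010, 0-1100, 0011-0, 01-0-1, 010-01, 01101-, 1-0001, 1-1111, 100-00, 1000-1, 10000-, 10111-, 110010, 11100-
Minterm coverage:
  m0 ⊆ -00000 [E]
  m10 ⊆ -01-10,0-1010
  m12 ⊆ 0-1100,0011-0
  m17 ⊆ -1-001,01-0-1,010-01
  m19 ⊆ 01-0-1 [E]
  m21 ⊆ 010-01 [E]
  m25 ⊆ -1-001,-110-1,01-0-1
  m26 ⊆ 0-1010,01101-
  m27 ⊆ -11-11,-110-1,01-0-1,01101-
  m28 ⊆ 0-1100 [E]
  m31 ⊆ -11-11 [E]
  m32 ⊆ -00000,100-00,10000-
  m33 ⊆ 1-0001,1000-1,10000-
  m35 ⊆ 1000-1 [E]
  m36 ⊆ 100-00 [E]
  m42 ⊆ -01-10 [E]
  m49 ⊆ -1-001,1-0001
  m50 ⊆ 110010 [E]
  m56 ⊆ 11100- [E]
  m57 ⊆ -1-001,-110-1,11100-
  m63 ⊆ -11-11,1-1111
E = {-00000, -01-10, -11-11, 0-1100, 01-0-1, 010-01, 100-00, 1000-1, 110010, 11100-}

YES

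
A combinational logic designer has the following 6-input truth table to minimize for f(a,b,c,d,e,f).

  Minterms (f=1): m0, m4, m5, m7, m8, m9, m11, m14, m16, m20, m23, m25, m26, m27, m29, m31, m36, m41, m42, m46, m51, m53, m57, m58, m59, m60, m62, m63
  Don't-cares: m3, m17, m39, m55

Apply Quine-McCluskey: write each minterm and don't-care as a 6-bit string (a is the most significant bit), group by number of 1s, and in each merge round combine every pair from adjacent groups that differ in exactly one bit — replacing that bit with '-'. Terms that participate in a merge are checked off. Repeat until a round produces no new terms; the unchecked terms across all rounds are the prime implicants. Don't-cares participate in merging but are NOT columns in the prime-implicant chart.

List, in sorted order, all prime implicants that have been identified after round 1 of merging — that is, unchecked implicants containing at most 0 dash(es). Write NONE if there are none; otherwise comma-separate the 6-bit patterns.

[col 0] 000000*, 000011*, 000100*, 000101*, 000111*, 001000*, 001001*, 001011*, 001110*, 010000*, 010001*, 010100*, 010111*, 011001*, 011010*, 011011*, 011101*, 011111*, 100100*, 100111*, 101001*, 101010*, 101110*, 110011*, 110101*, 110111*, 111001*, 111010*, 111011*, 111100*, 111110*, 111111*
[col 1] -00100, -00111*, -01001*, -01110, -10111*, -11001*, -11010*, -11011*, -11111*, 0-0000*, 0-0100*, 0-0111*, 0-1001*, 0-1011*, 00-000, 00-011, 000-00*, 000-11, 0001-1, 00010-, 0010-1*, 00100-, 01-001, 01-111*, 010-00*, 01000-, 011-01*, 011-11*, 0110-1*, 01101-*, 0111-1*, 1-0111*, 1-1001*, 1-1010*, 1-1110*, 101-10*, 11-011*, 11-111*, 110-11*, 1101-1, 111-10*, 111-11*, 1110-1*, 11101-*, 1111-0, 11111-*
[col 2] --0111, --1001, -1-111, -11-11, -110-1, -1101-, 0-0-00, 0-10-1, 011--1, 1-1-10, 11--11, 111-1-
Prime implicants: --0111, --1001, -00100, -01110, -1-111, -11-11, -110-1, -1101-, 0-0-00, 0-10-1, 00-000, 00-011, 000-11, 0001-1, 00010-, 00100-, 01-001, 01000-, 011--1, 1-1-10, 11--11, 1101-1, 111-1-, 1111-0

NONE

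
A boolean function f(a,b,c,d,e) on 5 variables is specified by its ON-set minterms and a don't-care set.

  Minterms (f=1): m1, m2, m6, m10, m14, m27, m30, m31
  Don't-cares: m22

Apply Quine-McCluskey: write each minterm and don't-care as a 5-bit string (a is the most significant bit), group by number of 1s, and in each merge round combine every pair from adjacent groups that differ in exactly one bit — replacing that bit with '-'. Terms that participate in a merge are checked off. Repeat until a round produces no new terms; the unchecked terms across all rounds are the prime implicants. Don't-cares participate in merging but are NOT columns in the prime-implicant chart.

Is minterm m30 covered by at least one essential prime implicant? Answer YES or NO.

NO

Round 0: 00001 00010✓ 00110✓ 01010✓ 01110✓ 10110✓ 11011✓ 11110✓ 11111✓
Round 1: -0110✓ -1110✓ 0-010✓ 0-110✓ 00-10✓ 01-10✓ 1-110✓ 11-11 1111-
Round 2: --110 0--10
PIs = {--110, 0--10, 00001, 11-11, 1111-}
Coverage chart:
  m1: 00001 ←essential
  m2: 0--10 ←essential
  m6: --110,0--10
  m10: 0--10 ←essential
  m14: --110,0--10
  m27: 11-11 ←essential
  m30: --110,1111-
  m31: 11-11,1111-
Essential: 0--10, 00001, 11-11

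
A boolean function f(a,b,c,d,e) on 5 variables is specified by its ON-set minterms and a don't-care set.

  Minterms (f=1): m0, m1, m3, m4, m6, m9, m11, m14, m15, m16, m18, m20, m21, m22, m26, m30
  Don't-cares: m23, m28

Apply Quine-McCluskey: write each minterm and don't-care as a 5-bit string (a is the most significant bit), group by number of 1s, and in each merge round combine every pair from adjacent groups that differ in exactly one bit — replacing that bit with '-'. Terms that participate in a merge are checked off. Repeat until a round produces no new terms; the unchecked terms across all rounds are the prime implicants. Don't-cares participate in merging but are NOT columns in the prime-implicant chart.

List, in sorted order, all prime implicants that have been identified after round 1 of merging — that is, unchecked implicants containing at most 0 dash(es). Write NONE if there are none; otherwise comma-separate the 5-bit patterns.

[col 0] 00000*, 00001*, 00011*, 00100*, 00110*, 01001*, 01011*, 01110*, 01111*, 10000*, 10010*, 10100*, 10101*, 10110*, 10111*, 11010*, 11100*, 11110*
[col 1] -0000*, -0100*, -0110*, -1110*, 0-001*, 0-011*, 0-110*, 00-00*, 000-1*, 0000-, 001-0*, 01-11, 010-1*, 0111-, 1-010*, 1-100*, 1-110*, 10-00*, 10-10*, 100-0*, 101-0*, 101-1*, 1010-*, 1011-*, 11-10*, 111-0*
[col 2] --110, -0-00, -01-0, 0-0-1, 1--10, 1-1-0, 10--0, 101--
Prime implicants: --110, -0-00, -01-0, 0-0-1, 0000-, 01-11, 0111-, 1--10, 1-1-0, 10--0, 101--

NONE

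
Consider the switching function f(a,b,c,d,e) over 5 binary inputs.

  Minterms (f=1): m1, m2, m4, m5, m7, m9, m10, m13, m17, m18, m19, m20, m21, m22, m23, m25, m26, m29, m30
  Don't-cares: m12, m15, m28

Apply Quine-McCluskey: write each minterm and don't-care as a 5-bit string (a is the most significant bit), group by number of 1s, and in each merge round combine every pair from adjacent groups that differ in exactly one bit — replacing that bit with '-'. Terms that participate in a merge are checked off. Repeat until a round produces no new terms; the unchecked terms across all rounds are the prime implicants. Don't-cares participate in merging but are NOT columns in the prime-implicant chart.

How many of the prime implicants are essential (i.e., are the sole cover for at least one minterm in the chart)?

3

Round 0: 00001✓ 00010✓ 00100✓ 00101✓ 00111✓ 01001✓ 01010✓ 01100✓ 01101✓ 01111✓ 10001✓ 10010✓ 10011✓ 10100✓ 10101✓ 10110✓ 10111✓ 11001✓ 11010✓ 11100✓ 11101✓ 11110✓
Round 1: -0001✓ -0010✓ -0100✓ -0101✓ -0111✓ -1001✓ -1010✓ -1100✓ -1101✓ 0-001✓ 0-010✓ 0-100✓ 0-101✓ 0-111✓ 00-01✓ 001-1✓ 0010-✓ 01-01✓ 011-1✓ 0110-✓ 1-001✓ 1-010✓ 1-100✓ 1-101✓ 1-110✓ 10-01✓ 10-10✓ 10-11✓ 100-1✓ 1001-✓ 101-0✓ 101-1✓ 1010-✓ 1011-✓ 11-01✓ 11-10✓ 111-0✓ 1110-✓
Round 2: --001✓ --010 --100✓ --101✓ -0-01✓ -01-1 -010-✓ -1-01✓ -110-✓ 0--01✓ 0-1-1 0-10-✓ 1--01✓ 1--10 1-1-0 1-10-✓ 10--1 10-1- 101--
Round 3: ---01 --10-
PIs = {---01, --010, --10-, -01-1, 0-1-1, 1--10, 1-1-0, 10--1, 10-1-, 101--}
Coverage chart:
  m1: ---01 ←essential
  m2: --010 ←essential
  m4: --10- ←essential
  m5: ---01,--10-,-01-1,0-1-1
  m7: -01-1,0-1-1
  m9: ---01 ←essential
  m10: --010 ←essential
  m13: ---01,--10-,0-1-1
  m17: ---01,10--1
  m18: --010,1--10,10-1-
  m19: 10--1,10-1-
  m20: --10-,1-1-0,101--
  m21: ---01,--10-,-01-1,10--1,101--
  m22: 1--10,1-1-0,10-1-,101--
  m23: -01-1,10--1,10-1-,101--
  m25: ---01 ←essential
  m26: --010,1--10
  m29: ---01,--10-
  m30: 1--10,1-1-0
Essential: ---01, --010, --10-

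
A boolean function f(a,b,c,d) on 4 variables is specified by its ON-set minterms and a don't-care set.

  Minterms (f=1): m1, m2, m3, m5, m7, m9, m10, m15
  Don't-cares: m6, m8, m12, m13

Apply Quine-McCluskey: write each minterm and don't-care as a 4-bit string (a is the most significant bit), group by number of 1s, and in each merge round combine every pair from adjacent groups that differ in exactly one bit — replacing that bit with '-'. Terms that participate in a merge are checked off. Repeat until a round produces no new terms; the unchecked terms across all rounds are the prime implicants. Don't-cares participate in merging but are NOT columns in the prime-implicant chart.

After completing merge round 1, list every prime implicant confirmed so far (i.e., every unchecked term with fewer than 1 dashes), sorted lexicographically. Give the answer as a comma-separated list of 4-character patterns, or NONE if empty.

NONE

size-2^0 implicants → 0001(✓)  0010(✓)  0011(✓)  0101(✓)  0110(✓)  0111(✓)  1000(✓)  1001(✓)  1010(✓)  1100(✓)  1101(✓)  1111(✓)
size-2^1 implicants → -001(✓)  -010  -101(✓)  -111(✓)  0-01(✓)  0-10(✓)  0-11(✓)  00-1(✓)  001-(✓)  01-1(✓)  011-(✓)  1-00(✓)  1-01(✓)  10-0  100-(✓)  11-1(✓)  110-(✓)
size-2^2 implicants → --01  -1-1  0--1  0-1-  1-0-
Unchecked terms (primes): --01, -010, -1-1, 0--1, 0-1-, 1-0-, 10-0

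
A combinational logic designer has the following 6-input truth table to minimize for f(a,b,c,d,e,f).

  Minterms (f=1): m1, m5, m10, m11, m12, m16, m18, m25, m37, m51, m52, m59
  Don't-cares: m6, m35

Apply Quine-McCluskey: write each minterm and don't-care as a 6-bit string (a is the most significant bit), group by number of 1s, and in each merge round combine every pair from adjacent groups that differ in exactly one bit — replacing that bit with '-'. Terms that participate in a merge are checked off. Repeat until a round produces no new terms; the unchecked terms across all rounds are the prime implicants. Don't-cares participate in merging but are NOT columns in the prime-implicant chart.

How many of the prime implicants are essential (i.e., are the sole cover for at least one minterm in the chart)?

8

Round 0: 000001✓ 000101✓ 000110 001010✓ 001011✓ 001100 010000✓ 010010✓ 011001 100011✓ 100101✓ 110011✓ 110100 111011✓
Round 1: -00101 000-01 00101- 0100-0 1-0011 11-011
PIs = {-00101, 000-01, 000110, 00101-, 001100, 0100-0, 011001, 1-0011, 11-011, 110100}
Coverage chart:
  m1: 000-01 ←essential
  m5: -00101,000-01
  m10: 00101- ←essential
  m11: 00101- ←essential
  m12: 001100 ←essential
  m16: 0100-0 ←essential
  m18: 0100-0 ←essential
  m25: 011001 ←essential
  m37: -00101 ←essential
  m51: 1-0011,11-011
  m52: 110100 ←essential
  m59: 11-011 ←essential
Essential: -00101, 000-01, 00101-, 001100, 0100-0, 011001, 11-011, 110100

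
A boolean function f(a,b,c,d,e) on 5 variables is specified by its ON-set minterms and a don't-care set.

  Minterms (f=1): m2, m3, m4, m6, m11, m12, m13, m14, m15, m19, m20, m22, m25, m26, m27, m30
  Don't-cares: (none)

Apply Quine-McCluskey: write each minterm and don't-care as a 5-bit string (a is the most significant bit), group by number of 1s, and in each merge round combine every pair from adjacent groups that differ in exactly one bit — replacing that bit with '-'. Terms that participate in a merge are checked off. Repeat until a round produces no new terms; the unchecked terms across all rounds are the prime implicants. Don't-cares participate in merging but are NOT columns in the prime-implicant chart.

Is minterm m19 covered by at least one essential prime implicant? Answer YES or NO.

YES

[col 0] 00010*, 00011*, 00100*, 00110*, 01011*, 01100*, 01101*, 01110*, 01111*, 10011*, 10100*, 10110*, 11001*, 11010*, 11011*, 11110*
[col 1] -0011*, -0100*, -0110*, -1011*, -1110*, 0-011*, 0-100*, 0-110*, 00-10, 0001-, 001-0*, 01-11, 011-0*, 011-1*, 0110-*, 0111-*, 1-011*, 1-110*, 101-0*, 11-10, 110-1, 1101-
[col 2] --011, --110, -01-0, 0-1-0, 011--
Prime implicants: --011, --110, -01-0, 0-1-0, 00-10, 0001-, 01-11, 011--, 11-10, 110-1, 1101-
PI chart (minterm → PIs covering it):
  2 | 00-10,0001-
  3 | --011,0001-
  4 | -01-0,0-1-0
  6 | --110,-01-0,0-1-0,00-10
  11 | --011,01-11
  12 | 0-1-0,011--
  13 | 011--  (sole → essential)
  14 | --110,0-1-0,011--
  15 | 01-11,011--
  19 | --011  (sole → essential)
  20 | -01-0  (sole → essential)
  22 | --110,-01-0
  25 | 110-1  (sole → essential)
  26 | 11-10,1101-
  27 | --011,110-1,1101-
  30 | --110,11-10
Essential prime implicants: --011, -01-0, 011--, 110-1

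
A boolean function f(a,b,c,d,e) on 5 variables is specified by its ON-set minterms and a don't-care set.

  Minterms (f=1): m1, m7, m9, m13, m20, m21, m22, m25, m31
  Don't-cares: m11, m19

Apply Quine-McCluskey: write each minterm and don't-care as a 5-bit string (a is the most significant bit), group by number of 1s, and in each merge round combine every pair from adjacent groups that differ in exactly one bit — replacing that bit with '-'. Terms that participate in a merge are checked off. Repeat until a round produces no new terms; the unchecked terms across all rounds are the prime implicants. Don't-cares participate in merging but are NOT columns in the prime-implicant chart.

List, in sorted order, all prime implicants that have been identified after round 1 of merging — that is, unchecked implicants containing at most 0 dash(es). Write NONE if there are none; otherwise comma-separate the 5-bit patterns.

00111, 10011, 11111

[col 0] 00001*, 00111, 01001*, 01011*, 01101*, 10011, 10100*, 10101*, 10110*, 11001*, 11111
[col 1] -1001, 0-001, 01-01, 010-1, 101-0, 1010-
Prime implicants: -1001, 0-001, 00111, 01-01, 010-1, 10011, 101-0, 1010-, 11111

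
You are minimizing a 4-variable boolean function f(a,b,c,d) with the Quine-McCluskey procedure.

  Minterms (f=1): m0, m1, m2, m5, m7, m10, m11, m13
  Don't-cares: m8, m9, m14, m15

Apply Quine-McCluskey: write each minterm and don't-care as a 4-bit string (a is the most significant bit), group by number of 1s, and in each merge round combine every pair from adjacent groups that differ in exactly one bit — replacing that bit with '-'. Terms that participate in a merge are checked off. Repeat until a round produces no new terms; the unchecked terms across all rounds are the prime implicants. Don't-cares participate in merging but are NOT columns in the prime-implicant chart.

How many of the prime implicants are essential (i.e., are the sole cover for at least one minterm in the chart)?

[col 0] 0000*, 0001*, 0010*, 0101*, 0111*, 1000*, 1001*, 1010*, 1011*, 1101*, 1110*, 1111*
[col 1] -000*, -001*, -010*, -101*, -111*, 0-01*, 00-0*, 000-*, 01-1*, 1-01*, 1-10*, 1-11*, 10-0*, 10-1*, 100-*, 101-*, 11-1*, 111-*
[col 2] --01, -0-0, -00-, -1-1, 1--1, 1-1-, 10--
Prime implicants: --01, -0-0, -00-, -1-1, 1--1, 1-1-, 10--
PI chart (minterm → PIs covering it):
  0 | -0-0,-00-
  1 | --01,-00-
  2 | -0-0  (sole → essential)
  5 | --01,-1-1
  7 | -1-1  (sole → essential)
  10 | -0-0,1-1-,10--
  11 | 1--1,1-1-,10--
  13 | --01,-1-1,1--1
Essential prime implicants: -0-0, -1-1

2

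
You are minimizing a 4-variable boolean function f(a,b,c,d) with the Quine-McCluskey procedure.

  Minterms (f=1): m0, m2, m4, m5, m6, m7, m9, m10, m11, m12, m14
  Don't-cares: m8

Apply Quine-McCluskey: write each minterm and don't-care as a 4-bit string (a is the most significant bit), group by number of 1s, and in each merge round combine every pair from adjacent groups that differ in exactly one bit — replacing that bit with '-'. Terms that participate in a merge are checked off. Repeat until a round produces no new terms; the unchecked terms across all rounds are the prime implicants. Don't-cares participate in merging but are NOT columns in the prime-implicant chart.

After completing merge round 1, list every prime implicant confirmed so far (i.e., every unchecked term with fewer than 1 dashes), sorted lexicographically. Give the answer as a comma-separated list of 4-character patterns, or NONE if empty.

NONE

size-2^0 implicants → 0000(✓)  0010(✓)  0100(✓)  0101(✓)  0110(✓)  0111(✓)  1000(✓)  1001(✓)  1010(✓)  1011(✓)  1100(✓)  1110(✓)
size-2^1 implicants → -000(✓)  -010(✓)  -100(✓)  -110(✓)  0-00(✓)  0-10(✓)  00-0(✓)  01-0(✓)  01-1(✓)  010-(✓)  011-(✓)  1-00(✓)  1-10(✓)  10-0(✓)  10-1(✓)  100-(✓)  101-(✓)  11-0(✓)
size-2^2 implicants → --00(✓)  --10(✓)  -0-0(✓)  -1-0(✓)  0--0(✓)  01--  1--0(✓)  10--
size-2^3 implicants → ---0
Unchecked terms (primes): ---0, 01--, 10--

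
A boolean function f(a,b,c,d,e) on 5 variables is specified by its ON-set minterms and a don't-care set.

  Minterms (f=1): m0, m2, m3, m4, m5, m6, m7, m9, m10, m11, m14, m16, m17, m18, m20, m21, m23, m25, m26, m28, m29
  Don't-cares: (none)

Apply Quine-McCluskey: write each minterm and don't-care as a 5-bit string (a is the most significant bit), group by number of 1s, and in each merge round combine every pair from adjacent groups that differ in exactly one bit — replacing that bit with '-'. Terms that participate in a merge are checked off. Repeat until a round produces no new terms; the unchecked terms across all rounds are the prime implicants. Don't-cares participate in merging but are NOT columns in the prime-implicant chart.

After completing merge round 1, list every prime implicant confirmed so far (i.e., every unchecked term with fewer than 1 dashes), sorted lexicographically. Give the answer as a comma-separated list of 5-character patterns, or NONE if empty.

Round 0: 00000✓ 00010✓ 00011✓ 00100✓ 00101✓ 00110✓ 00111✓ 01001✓ 01010✓ 01011✓ 01110✓ 10000✓ 10001✓ 10010✓ 10100✓ 10101✓ 10111✓ 11001✓ 11010✓ 11100✓ 11101✓
Round 1: -0000✓ -0010✓ -0100✓ -0101✓ -0111✓ -1001 -1010✓ 0-010✓ 0-011✓ 0-110✓ 00-00✓ 00-10✓ 00-11✓ 000-0✓ 0001-✓ 001-0✓ 001-1✓ 0010-✓ 0011-✓ 01-10✓ 010-1 0101-✓ 1-001✓ 1-010✓ 1-100✓ 1-101✓ 10-00✓ 10-01✓ 100-0✓ 1000-✓ 101-1✓ 1010-✓ 11-01✓ 1110-✓
Round 2: --010 -0-00 -00-0 -01-1 -010- 0--10 0-01- 00--0 00-1- 001-- 1--01 1-10- 10-0-
PIs = {--010, -0-00, -00-0, -01-1, -010-, -1001, 0--10, 0-01-, 00--0, 00-1-, 001--, 010-1, 1--01, 1-10-, 10-0-}

NONE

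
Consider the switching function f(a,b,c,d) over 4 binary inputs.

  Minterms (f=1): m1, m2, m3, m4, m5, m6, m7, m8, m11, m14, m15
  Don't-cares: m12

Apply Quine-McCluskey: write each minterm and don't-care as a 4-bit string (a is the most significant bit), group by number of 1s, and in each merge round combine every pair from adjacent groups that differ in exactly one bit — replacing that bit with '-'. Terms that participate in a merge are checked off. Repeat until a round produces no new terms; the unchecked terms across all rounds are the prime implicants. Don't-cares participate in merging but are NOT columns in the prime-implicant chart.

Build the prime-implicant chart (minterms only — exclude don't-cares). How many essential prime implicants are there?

[col 0] 0001*, 0010*, 0011*, 0100*, 0101*, 0110*, 0111*, 1000*, 1011*, 1100*, 1110*, 1111*
[col 1] -011*, -100*, -110*, -111*, 0-01*, 0-10*, 0-11*, 00-1*, 001-*, 01-0*, 01-1*, 010-*, 011-*, 1-00, 1-11*, 11-0*, 111-*
[col 2] --11, -1-0, -11-, 0--1, 0-1-, 01--
Prime implicants: --11, -1-0, -11-, 0--1, 0-1-, 01--, 1-00
PI chart (minterm → PIs covering it):
  1 | 0--1  (sole → essential)
  2 | 0-1-  (sole → essential)
  3 | --11,0--1,0-1-
  4 | -1-0,01--
  5 | 0--1,01--
  6 | -1-0,-11-,0-1-,01--
  7 | --11,-11-,0--1,0-1-,01--
  8 | 1-00  (sole → essential)
  11 | --11  (sole → essential)
  14 | -1-0,-11-
  15 | --11,-11-
Essential prime implicants: --11, 0--1, 0-1-, 1-00

4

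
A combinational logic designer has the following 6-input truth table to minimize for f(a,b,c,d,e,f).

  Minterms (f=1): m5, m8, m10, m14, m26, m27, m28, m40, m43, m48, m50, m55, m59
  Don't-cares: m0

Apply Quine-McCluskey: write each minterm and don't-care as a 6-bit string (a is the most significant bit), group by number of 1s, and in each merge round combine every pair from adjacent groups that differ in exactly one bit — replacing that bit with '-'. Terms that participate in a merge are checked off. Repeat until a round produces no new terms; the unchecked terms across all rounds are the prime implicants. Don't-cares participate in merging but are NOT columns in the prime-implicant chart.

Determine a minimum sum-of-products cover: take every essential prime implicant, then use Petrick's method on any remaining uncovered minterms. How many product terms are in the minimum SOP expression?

Round 0: 000000✓ 000101 001000✓ 001010✓ 001110✓ 011010✓ 011011✓ 011100 101000✓ 101011✓ 110000✓ 110010✓ 110111 111011✓
Round 1: -01000 -11011 0-1010 00-000 001-10 0010-0 01101- 1-1011 1100-0
PIs = {-01000, -11011, 0-1010, 00-000, 000101, 001-10, 0010-0, 01101-, 011100, 1-1011, 1100-0, 110111}
Coverage chart:
  m5: 000101 ←essential
  m8: -01000,00-000,0010-0
  m10: 0-1010,001-10,0010-0
  m14: 001-10 ←essential
  m26: 0-1010,01101-
  m27: -11011,01101-
  m28: 011100 ←essential
  m40: -01000 ←essential
  m43: 1-1011 ←essential
  m48: 1100-0 ←essential
  m50: 1100-0 ←essential
  m55: 110111 ←essential
  m59: -11011,1-1011
Essential: -01000, 000101, 001-10, 011100, 1-1011, 1100-0, 110111
Petrick residual → 01101-
Min cover (8 terms): b'cd'e'f' + a'b'c'de'f + a'b'cef' + a'bcd'e + a'bcde'f' + acd'ef + abc'd'f' + abc'def

8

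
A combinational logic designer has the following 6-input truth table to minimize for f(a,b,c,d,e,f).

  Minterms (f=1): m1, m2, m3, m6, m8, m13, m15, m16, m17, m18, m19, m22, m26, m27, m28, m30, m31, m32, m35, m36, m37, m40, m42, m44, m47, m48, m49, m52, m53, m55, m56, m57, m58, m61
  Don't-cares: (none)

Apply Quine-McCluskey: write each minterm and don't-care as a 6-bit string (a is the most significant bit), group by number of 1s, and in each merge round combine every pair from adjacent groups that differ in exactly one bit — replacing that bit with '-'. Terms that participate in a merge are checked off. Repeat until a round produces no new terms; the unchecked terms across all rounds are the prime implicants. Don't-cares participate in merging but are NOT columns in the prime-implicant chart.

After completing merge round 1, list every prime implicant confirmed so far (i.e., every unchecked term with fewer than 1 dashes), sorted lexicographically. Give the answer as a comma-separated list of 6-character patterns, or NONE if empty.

size-2^0 implicants → 000001(✓)  000010(✓)  000011(✓)  000110(✓)  001000(✓)  001101(✓)  001111(✓)  010000(✓)  010001(✓)  010010(✓)  010011(✓)  010110(✓)  011010(✓)  011011(✓)  011100(✓)  011110(✓)  011111(✓)  100000(✓)  100011(✓)  100100(✓)  100101(✓)  101000(✓)  101010(✓)  101100(✓)  101111(✓)  110000(✓)  110001(✓)  110100(✓)  110101(✓)  110111(✓)  111000(✓)  111001(✓)  111010(✓)  111101(✓)
size-2^1 implicants → -00011  -01000  -01111  -10000(✓)  -10001(✓)  -11010  0-0001(✓)  0-0010(✓)  0-0011(✓)  0-0110(✓)  0-1111  000-10(✓)  0000-1(✓)  00001-(✓)  0011-1  01-010(✓)  01-011(✓)  01-110(✓)  010-10(✓)  0100-0(✓)  0100-1(✓)  01000-(✓)  01001-(✓)  011-10(✓)  011-11(✓)  01101-(✓)  0111-0  01111-(✓)  1-0000(✓)  1-0100(✓)  1-0101(✓)  1-1000(✓)  1-1010(✓)  10-000(✓)  10-100(✓)  100-00(✓)  10010-(✓)  101-00(✓)  1010-0(✓)  11-000(✓)  11-001(✓)  11-101(✓)  110-00(✓)  110-01(✓)  11000-(✓)  1101-1  11010-(✓)  111-01(✓)  1110-0(✓)  11100-(✓)
size-2^2 implicants → -1000-  0-0-10  0-00-1  0-001-  01--10  01-01-  0100--  011-1-  1--000  1-0-00  1-010-  1-10-0  10--00  11--01  11-00-  110-0-
Unchecked terms (primes): -00011, -01000, -01111, -1000-, -11010, 0-0-10, 0-00-1, 0-001-, 0-1111, 0011-1, 01--10, 01-01-, 0100--, 011-1-, 0111-0, 1--000, 1-0-00, 1-010-, 1-10-0, 10--00, 11--01, 11-00-, 110-0-, 1101-1

NONE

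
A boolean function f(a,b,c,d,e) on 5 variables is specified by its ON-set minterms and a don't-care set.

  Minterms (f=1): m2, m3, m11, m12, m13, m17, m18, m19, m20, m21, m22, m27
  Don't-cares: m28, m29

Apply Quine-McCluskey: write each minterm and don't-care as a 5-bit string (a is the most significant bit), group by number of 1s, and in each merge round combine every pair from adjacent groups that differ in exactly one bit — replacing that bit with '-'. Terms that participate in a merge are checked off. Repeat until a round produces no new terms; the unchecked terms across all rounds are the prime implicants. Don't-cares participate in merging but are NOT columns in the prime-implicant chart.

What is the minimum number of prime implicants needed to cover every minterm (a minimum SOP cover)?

[col 0] 00010*, 00011*, 01011*, 01100*, 01101*, 10001*, 10010*, 10011*, 10100*, 10101*, 10110*, 11011*, 11100*, 11101*
[col 1] -0010*, -0011*, -1011*, -1100*, -1101*, 0-011*, 0001-*, 0110-*, 1-011*, 1-100*, 1-101*, 10-01, 10-10, 100-1, 1001-*, 101-0, 1010-*, 1110-*
[col 2] --011, -001-, -110-, 1-10-
Prime implicants: --011, -001-, -110-, 1-10-, 10-01, 10-10, 100-1, 101-0
PI chart (minterm → PIs covering it):
  2 | -001-  (sole → essential)
  3 | --011,-001-
  11 | --011  (sole → essential)
  12 | -110-  (sole → essential)
  13 | -110-  (sole → essential)
  17 | 10-01,100-1
  18 | -001-,10-10
  19 | --011,-001-,100-1
  20 | 1-10-,101-0
  21 | 1-10-,10-01
  22 | 10-10,101-0
  27 | --011  (sole → essential)
Essential prime implicants: --011, -001-, -110-
Petrick residual → 10-01, 101-0
Minimum SOP uses 5 PIs: c'de + b'c'd + bcd' + ab'd'e + ab'ce'

5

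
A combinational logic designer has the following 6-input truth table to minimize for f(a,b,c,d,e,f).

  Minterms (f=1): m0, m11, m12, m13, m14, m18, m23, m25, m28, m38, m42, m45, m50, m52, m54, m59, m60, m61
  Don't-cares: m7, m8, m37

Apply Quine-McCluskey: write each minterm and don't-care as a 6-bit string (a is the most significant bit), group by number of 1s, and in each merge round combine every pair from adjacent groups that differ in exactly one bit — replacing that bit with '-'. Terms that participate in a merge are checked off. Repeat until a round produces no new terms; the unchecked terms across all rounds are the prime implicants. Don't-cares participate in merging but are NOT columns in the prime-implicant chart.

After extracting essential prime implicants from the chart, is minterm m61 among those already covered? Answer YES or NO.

NO

[col 0] 000000*, 000111*, 001000*, 001011, 001100*, 001101*, 001110*, 010010*, 010111*, 011001, 011100*, 100101*, 100110*, 101010, 101101*, 110010*, 110100*, 110110*, 111011, 111100*, 111101*
[col 1] -01101, -10010, -11100, 0-0111, 0-1100, 00-000, 001-00, 0011-0, 00110-, 1-0110, 1-1101, 10-101, 11-100, 110-10, 1101-0, 11110-
Prime implicants: -01101, -10010, -11100, 0-0111, 0-1100, 00-000, 001-00, 001011, 0011-0, 00110-, 011001, 1-0110, 1-1101, 10-101, 101010, 11-100, 110-10, 1101-0, 111011, 11110-
PI chart (minterm → PIs covering it):
  0 | 00-000  (sole → essential)
  11 | 001011  (sole → essential)
  12 | 0-1100,001-00,0011-0,00110-
  13 | -01101,00110-
  14 | 0011-0  (sole → essential)
  18 | -10010  (sole → essential)
  23 | 0-0111  (sole → essential)
  25 | 011001  (sole → essential)
  28 | -11100,0-1100
  38 | 1-0110  (sole → essential)
  42 | 101010  (sole → essential)
  45 | -01101,1-1101,10-101
  50 | -10010,110-10
  52 | 11-100,1101-0
  54 | 1-0110,110-10,1101-0
  59 | 111011  (sole → essential)
  60 | -11100,11-100,11110-
  61 | 1-1101,11110-
Essential prime implicants: -10010, 0-0111, 00-000, 001011, 0011-0, 011001, 1-0110, 101010, 111011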